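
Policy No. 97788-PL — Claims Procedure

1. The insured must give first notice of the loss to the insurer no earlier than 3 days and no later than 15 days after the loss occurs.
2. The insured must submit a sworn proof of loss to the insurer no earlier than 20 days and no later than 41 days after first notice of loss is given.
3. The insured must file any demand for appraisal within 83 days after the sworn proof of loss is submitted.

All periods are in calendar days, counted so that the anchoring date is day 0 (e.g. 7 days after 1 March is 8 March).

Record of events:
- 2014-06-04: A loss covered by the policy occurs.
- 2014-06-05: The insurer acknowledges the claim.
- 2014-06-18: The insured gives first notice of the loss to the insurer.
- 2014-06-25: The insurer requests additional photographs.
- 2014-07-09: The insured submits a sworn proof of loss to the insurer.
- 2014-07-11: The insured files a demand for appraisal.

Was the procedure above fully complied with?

Yes

Step 1: the window is 3–15 days after 2014-06-04 (when the loss occurs), so 2014-06-07 through 2014-06-19; done 2014-06-18, which is between those dates.
Step 2: the window is 20–41 days after 2014-06-18 (when first notice of loss is given), so 2014-07-08 through 2014-07-29; done 2014-07-09 — within the window.
Step 3: 83 days after 2014-07-09 (when the sworn proof of loss is submitted) is 2014-09-30; done 2014-07-11 — timely.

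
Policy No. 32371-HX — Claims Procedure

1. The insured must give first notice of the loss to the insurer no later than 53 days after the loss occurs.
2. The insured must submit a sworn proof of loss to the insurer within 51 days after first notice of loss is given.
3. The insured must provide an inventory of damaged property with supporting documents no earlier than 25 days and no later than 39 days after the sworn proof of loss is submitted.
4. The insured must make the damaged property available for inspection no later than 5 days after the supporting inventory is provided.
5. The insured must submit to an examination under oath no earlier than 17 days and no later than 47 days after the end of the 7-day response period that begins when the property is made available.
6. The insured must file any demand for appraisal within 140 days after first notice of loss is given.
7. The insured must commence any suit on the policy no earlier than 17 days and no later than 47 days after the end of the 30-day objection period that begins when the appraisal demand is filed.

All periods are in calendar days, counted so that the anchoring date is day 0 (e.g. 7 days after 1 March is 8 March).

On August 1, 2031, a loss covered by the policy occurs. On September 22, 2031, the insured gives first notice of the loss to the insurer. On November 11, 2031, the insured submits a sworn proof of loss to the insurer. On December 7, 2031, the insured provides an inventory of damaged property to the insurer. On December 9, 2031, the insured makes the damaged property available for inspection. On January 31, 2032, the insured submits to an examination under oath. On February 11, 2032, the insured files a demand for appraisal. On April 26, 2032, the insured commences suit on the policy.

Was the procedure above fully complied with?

(1) due by August 1, 2031 + 53 days = September 23, 2031; September 22, 2031 is within that limit.
(2) due by September 22, 2031 + 51 days = November 12, 2031; November 11, 2031 is within that limit.
(3) the permitted window runs from November 11, 2031 + 25 = December 6, 2031 to November 11, 2031 + 39 = December 20, 2031; December 7, 2031 falls inside that range.
(4) due by December 7, 2031 + 5 days = December 12, 2031; done December 9, 2031 — timely.
(5) the permitted window runs from December 16, 2031 + 17 = January 2, 2032 to December 16, 2031 + 47 = February 1, 2032; done January 31, 2032, which is between those dates.
(6) due by September 22, 2031 + 140 days = February 9, 2032; not done until February 11, 2032, 2 days after the deadline.
That is the first point of non-compliance.

No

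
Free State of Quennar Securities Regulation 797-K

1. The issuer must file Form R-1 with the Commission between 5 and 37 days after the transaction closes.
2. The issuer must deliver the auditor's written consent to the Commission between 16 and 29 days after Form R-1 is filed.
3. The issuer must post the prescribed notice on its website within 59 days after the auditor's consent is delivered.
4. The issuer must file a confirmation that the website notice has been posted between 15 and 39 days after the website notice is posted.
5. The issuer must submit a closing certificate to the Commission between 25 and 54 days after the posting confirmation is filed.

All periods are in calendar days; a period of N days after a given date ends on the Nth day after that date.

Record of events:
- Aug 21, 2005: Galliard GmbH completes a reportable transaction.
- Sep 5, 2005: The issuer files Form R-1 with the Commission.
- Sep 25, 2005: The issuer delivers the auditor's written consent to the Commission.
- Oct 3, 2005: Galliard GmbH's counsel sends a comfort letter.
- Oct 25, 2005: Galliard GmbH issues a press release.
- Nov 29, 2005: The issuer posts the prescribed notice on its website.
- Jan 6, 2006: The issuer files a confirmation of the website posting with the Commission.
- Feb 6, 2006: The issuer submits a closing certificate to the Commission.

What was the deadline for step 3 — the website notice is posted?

Nov 23, 2005

Step 3 runs from Sep 25, 2005, when the auditor's consent is delivered. 59 days after Sep 25, 2005 is Nov 23, 2005.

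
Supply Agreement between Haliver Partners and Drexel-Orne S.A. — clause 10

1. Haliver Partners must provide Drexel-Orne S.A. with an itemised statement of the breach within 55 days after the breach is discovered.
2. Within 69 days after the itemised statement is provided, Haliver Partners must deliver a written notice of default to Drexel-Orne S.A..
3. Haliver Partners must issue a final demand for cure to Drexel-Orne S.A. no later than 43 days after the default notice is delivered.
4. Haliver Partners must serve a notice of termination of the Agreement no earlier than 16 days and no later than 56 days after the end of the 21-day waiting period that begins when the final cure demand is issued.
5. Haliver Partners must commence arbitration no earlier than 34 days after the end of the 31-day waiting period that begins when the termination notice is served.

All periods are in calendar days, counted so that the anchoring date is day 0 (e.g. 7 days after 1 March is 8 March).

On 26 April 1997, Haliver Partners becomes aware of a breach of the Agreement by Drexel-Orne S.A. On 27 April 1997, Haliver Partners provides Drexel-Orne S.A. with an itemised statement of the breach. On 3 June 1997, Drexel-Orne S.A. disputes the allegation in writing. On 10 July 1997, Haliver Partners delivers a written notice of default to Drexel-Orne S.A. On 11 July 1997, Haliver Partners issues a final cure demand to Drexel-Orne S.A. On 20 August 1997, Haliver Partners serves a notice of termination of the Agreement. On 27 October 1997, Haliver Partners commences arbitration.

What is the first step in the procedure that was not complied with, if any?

(1) due by 26 April 1997 + 55 days = 20 June 1997; done 27 April 1997 — timely.
(2) due by 27 April 1997 + 69 days = 5 July 1997; done 10 July 1997 — 5 days late.
No need to go further; step 2 was not satisfied.

Step 2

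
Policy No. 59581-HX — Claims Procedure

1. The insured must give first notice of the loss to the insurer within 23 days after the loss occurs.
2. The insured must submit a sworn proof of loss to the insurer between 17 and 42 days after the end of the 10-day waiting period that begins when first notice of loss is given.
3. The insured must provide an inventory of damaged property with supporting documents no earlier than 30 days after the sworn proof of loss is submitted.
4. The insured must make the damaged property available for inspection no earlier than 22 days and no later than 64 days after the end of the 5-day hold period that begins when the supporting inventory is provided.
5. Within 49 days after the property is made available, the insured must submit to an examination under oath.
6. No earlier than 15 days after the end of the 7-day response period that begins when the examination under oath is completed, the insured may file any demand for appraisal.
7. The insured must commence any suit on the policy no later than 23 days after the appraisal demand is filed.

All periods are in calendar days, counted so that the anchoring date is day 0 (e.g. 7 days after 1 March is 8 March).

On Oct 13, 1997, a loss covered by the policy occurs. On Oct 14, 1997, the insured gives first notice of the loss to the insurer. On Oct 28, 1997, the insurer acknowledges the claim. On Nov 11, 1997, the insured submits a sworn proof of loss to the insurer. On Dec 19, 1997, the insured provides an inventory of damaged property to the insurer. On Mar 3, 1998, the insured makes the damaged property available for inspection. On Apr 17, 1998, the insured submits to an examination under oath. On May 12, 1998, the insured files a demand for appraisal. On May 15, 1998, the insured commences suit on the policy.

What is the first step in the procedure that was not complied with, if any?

Step 1 — counting 23 days from Oct 13, 1997 (when the loss occurs) gives a deadline of Nov 5, 1997; done Oct 14, 1997 — timely.
Step 2 — 17 and 42 days from Oct 24, 1997 (end of the 10-day waiting period, which began when first notice of loss is given on Oct 14, 1997) are Nov 10, 1997 and Dec 5, 1997 respectively; done Nov 11, 1997, which is between those dates.
Step 3 — must wait 30 days from Nov 11, 1997 (when the sworn proof of loss is submitted), so not before Dec 11, 1997; done Dec 19, 1997, after the minimum wait.
Step 4 — 22 and 64 days from Dec 24, 1997 (end of the 5-day hold period, which began when the supporting inventory is provided on Dec 19, 1997) are Jan 15, 1998 and Feb 26, 1998 respectively; done Mar 3, 1998 — 5 days after the window closed.
That is the first point of non-compliance.

Step 4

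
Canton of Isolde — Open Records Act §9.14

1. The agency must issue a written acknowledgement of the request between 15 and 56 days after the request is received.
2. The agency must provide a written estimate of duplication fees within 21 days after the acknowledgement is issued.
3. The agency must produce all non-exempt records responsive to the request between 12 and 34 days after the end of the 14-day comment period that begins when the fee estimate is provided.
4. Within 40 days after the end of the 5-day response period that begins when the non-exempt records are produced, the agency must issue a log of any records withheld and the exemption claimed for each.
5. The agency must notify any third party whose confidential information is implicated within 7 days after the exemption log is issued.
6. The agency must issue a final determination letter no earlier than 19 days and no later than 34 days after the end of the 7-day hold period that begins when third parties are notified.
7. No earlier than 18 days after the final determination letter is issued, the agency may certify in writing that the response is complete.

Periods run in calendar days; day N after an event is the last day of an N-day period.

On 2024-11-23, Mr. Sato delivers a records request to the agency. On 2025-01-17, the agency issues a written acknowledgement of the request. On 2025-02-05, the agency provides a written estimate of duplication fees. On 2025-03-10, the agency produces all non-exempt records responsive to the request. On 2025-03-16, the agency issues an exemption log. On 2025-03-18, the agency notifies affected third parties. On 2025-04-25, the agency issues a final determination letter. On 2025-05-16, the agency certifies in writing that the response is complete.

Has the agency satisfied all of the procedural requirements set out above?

Step 1: the window is 15–56 days after 2024-11-23 (when the request is received), so 2024-12-08 through 2025-01-18; done 2025-01-17 — within the window.
Step 2: 21 days after 2025-01-17 (when the acknowledgement is issued) is 2025-02-07; completed 2025-02-05, before the deadline.
Step 3: the window is 12–34 days after 2025-02-19 (end of the 14-day comment period, which began when the fee estimate is provided on 2025-02-05), so 2025-03-03 through 2025-03-25; done 2025-03-10, which is between those dates.
Step 4: 40 days after 2025-03-15 (end of the 5-day response period, which began when the non-exempt records are produced on 2025-03-10) is 2025-04-24; completed 2025-03-16, before the deadline.
Step 5: 7 days after 2025-03-16 (when the exemption log is issued) is 2025-03-23; 2025-03-18 is within that limit.
Step 6: the window is 19–34 days after 2025-03-25 (end of the 7-day hold period, which began when third parties are notified on 2025-03-18), so 2025-04-13 through 2025-04-28; done 2025-04-25, which is between those dates.
Step 7: the earliest permitted date is 18 days after 2025-04-25 (when the final determination letter is issued), i.e. 2025-05-13; done 2025-05-16 — permitted.

Yes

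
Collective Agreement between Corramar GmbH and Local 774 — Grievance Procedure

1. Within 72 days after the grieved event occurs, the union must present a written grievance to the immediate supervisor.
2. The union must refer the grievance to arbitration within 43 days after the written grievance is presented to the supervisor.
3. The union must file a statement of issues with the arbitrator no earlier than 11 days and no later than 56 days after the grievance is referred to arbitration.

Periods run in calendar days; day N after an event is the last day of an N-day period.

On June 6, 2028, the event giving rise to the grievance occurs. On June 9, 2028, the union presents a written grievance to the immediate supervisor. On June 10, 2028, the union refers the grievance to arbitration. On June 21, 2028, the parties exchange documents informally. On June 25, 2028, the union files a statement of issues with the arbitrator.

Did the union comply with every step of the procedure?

Yes

(1) due by June 6, 2028 + 72 days = August 17, 2028; completed June 9, 2028, before the deadline.
(2) due by June 9, 2028 + 43 days = July 22, 2028; done June 10, 2028 — timely.
(3) the permitted window runs from June 10, 2028 + 11 = June 21, 2028 to June 10, 2028 + 56 = August 5, 2028; done June 25, 2028 — within the window.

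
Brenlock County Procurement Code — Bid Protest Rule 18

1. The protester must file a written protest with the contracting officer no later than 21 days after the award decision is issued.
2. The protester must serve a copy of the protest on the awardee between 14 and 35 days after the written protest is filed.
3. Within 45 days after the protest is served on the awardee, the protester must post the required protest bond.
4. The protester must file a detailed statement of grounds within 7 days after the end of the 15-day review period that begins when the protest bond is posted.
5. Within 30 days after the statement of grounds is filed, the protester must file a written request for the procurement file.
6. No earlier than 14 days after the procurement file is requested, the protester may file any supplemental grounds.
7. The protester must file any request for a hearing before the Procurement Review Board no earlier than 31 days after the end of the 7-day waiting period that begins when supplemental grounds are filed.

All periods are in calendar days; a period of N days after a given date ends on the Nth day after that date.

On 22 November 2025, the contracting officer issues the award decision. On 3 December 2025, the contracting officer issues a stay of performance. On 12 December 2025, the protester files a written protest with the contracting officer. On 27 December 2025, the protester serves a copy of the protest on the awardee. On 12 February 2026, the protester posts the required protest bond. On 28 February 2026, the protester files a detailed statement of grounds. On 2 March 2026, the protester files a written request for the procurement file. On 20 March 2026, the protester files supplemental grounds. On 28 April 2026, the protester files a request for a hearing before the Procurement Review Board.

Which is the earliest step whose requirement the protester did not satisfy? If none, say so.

Step 1 — counting 21 days from 22 November 2025 (when the award decision is issued) gives a deadline of 13 December 2025; completed 12 December 2025, before the deadline.
Step 2 — 14 and 35 days from 12 December 2025 (when the written protest is filed) are 26 December 2025 and 16 January 2026 respectively; done 27 December 2025, which is between those dates.
Step 3 — counting 45 days from 27 December 2025 (when the protest is served on the awardee) gives a deadline of 10 February 2026; 12 February 2026 misses that deadline by 2 days.

Step 3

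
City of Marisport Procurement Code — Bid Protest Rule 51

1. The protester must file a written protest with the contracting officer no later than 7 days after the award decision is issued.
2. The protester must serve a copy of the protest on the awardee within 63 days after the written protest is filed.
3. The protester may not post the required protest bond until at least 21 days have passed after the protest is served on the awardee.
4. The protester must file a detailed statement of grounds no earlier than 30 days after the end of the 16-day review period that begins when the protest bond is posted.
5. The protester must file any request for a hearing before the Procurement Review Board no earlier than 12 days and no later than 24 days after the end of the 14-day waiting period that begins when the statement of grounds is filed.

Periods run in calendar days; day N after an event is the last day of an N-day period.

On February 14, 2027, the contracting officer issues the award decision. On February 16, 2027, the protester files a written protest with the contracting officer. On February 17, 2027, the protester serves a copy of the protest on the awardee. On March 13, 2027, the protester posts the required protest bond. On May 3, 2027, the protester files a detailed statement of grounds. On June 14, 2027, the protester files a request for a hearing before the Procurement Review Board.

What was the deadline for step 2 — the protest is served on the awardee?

Step 2 runs from February 16, 2027, when the written protest is filed. 63 days after February 16, 2027 is April 20, 2027.

April 20, 2027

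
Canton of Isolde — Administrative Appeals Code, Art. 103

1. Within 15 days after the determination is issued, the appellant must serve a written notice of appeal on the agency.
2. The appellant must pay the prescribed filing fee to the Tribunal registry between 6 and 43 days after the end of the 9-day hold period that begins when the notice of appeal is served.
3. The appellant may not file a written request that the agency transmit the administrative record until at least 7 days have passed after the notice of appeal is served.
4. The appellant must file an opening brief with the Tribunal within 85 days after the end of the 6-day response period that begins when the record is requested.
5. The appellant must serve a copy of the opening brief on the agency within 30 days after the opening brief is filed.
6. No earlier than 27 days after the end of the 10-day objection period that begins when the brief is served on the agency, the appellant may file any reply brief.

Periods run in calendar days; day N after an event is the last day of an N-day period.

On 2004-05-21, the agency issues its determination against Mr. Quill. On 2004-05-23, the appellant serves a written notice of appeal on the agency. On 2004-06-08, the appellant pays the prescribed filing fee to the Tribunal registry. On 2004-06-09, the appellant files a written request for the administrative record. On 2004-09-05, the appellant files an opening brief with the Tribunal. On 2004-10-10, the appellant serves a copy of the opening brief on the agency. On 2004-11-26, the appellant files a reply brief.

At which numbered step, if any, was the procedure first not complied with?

Step 1: 15 days after 2004-05-21 (when the determination is issued) is 2004-06-05; completed 2004-05-23, before the deadline.
Step 2: the window is 6–43 days after 2004-06-01 (end of the 9-day hold period, which began when the notice of appeal is served on 2004-05-23), so 2004-06-07 through 2004-07-14; 2004-06-08 falls inside that range.
Step 3: the earliest permitted date is 7 days after 2004-05-23 (when the notice of appeal is served), i.e. 2004-05-30; done 2004-06-09 — permitted.
Step 4: 85 days after 2004-06-15 (end of the 6-day response period, which began when the record is requested on 2004-06-09) is 2004-09-08; completed 2004-09-05, before the deadline.
Step 5: 30 days after 2004-09-05 (when the opening brief is filed) is 2004-10-05; 2004-10-10 misses that deadline by 5 days.

Step 5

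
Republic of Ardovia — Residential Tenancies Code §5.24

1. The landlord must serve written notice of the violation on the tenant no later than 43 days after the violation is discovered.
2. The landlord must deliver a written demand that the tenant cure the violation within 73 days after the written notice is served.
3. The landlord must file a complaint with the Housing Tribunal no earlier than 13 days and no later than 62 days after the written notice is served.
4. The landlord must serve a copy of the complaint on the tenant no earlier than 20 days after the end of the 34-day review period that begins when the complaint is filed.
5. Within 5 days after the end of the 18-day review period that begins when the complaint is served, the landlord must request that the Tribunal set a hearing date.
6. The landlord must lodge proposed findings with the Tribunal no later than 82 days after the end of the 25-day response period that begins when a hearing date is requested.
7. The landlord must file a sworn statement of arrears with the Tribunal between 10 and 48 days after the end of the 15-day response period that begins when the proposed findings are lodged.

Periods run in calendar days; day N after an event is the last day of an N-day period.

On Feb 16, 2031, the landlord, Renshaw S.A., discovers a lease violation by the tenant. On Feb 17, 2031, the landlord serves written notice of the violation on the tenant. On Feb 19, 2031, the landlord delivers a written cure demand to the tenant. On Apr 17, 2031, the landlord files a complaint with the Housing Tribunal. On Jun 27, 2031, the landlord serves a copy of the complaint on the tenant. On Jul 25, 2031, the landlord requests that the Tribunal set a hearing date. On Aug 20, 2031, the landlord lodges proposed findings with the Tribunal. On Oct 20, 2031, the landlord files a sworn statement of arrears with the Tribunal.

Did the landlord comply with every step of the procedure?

No

(1) due by Feb 16, 2031 + 43 days = Mar 31, 2031; Feb 17, 2031 is within that limit.
(2) due by Feb 17, 2031 + 73 days = May 1, 2031; Feb 19, 2031 is within that limit.
(3) the permitted window runs from Feb 17, 2031 + 13 = Mar 2, 2031 to Feb 17, 2031 + 62 = Apr 20, 2031; done Apr 17, 2031 — within the window.
(4) permitted from May 21, 2031 + 20 days = Jun 10, 2031 onward; done Jun 27, 2031, after the minimum wait.
(5) due by Jul 15, 2031 + 5 days = Jul 20, 2031; Jul 25, 2031 misses that deadline by 5 days.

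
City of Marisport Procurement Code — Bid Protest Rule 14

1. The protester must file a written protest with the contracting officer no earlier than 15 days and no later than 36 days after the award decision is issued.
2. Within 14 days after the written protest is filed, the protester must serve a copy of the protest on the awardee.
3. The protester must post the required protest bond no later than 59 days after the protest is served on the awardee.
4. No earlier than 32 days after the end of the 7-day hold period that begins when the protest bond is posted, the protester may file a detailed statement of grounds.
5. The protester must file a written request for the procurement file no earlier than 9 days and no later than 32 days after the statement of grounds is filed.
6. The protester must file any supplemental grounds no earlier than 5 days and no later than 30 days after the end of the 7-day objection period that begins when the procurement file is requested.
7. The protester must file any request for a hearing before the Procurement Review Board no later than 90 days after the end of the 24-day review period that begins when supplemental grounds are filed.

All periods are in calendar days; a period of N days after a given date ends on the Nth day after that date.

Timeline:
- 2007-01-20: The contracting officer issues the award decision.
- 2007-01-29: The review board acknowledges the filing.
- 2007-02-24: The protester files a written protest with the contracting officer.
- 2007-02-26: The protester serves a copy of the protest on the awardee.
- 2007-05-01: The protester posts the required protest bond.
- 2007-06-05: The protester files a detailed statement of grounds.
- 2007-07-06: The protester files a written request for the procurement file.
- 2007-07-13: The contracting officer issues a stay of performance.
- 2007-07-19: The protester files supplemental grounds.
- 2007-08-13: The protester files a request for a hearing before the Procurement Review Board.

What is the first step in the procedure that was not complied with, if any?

Step 3

(1) the permitted window runs from 2007-01-20 + 15 = 2007-02-04 to 2007-01-20 + 36 = 2007-02-25; done 2007-02-24 — within the window.
(2) due by 2007-02-24 + 14 days = 2007-03-10; completed 2007-02-26, before the deadline.
(3) due by 2007-02-26 + 59 days = 2007-04-26; done 2007-05-01 — 5 days late.
Later steps need not be reached.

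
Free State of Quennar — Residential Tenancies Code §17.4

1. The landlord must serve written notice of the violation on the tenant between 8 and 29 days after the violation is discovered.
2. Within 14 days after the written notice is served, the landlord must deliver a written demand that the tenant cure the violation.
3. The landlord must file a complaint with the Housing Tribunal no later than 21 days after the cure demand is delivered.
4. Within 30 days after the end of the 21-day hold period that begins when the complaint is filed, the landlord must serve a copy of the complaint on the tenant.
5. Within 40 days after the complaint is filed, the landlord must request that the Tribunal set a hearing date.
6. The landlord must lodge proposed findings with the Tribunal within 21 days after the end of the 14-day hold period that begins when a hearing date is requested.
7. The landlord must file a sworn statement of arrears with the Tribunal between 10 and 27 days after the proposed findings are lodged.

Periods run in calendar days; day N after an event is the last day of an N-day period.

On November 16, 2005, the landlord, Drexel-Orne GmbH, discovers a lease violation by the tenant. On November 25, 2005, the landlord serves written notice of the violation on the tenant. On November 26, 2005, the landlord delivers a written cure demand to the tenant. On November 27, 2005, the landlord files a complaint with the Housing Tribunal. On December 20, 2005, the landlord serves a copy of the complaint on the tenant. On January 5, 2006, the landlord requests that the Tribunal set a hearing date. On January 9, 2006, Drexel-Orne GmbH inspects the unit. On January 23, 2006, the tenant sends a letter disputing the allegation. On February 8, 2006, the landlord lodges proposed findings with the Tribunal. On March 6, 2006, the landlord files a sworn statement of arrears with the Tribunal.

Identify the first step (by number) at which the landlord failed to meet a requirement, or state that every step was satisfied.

Step 1: the window is 8–29 days after November 16, 2005 (when the violation is discovered), so November 24, 2005 through December 15, 2005; done November 25, 2005, which is between those dates.
Step 2: 14 days after November 25, 2005 (when the written notice is served) is December 9, 2005; completed November 26, 2005, before the deadline.
Step 3: 21 days after November 26, 2005 (when the cure demand is delivered) is December 17, 2005; done November 27, 2005 — timely.
Step 4: 30 days after December 18, 2005 (end of the 21-day hold period, which began when the complaint is filed on November 27, 2005) is January 17, 2006; completed December 20, 2005, before the deadline.
Step 5: 40 days after November 27, 2005 (when the complaint is filed) is January 6, 2006; done January 5, 2006 — timely.
Step 6: 21 days after January 19, 2006 (end of the 14-day hold period, which began when a hearing date is requested on January 5, 2006) is February 9, 2006; done February 8, 2006 — timely.
Step 7: the window is 10–27 days after February 8, 2006 (when the proposed findings are lodged), so February 18, 2006 through March 7, 2006; done March 6, 2006 — within the window.

None — every step was satisfied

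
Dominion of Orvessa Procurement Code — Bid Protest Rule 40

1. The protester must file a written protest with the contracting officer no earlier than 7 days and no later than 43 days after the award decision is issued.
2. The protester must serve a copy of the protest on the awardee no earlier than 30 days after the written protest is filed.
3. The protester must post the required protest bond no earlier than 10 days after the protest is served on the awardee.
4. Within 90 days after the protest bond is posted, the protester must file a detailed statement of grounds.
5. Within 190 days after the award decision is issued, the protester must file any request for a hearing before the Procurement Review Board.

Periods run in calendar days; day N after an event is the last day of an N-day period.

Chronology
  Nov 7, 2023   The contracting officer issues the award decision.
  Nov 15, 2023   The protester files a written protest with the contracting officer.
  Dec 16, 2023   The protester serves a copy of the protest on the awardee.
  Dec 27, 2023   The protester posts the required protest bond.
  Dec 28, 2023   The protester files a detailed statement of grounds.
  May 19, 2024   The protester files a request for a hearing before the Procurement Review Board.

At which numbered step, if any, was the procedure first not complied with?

Step 1: the window is 7–43 days after Nov 7, 2023 (when the award decision is issued), so Nov 14, 2023 through Dec 20, 2023; Nov 15, 2023 falls inside that range.
Step 2: the earliest permitted date is 30 days after Nov 15, 2023 (when the written protest is filed), i.e. Dec 15, 2023; done Dec 16, 2023 — permitted.
Step 3: the earliest permitted date is 10 days after Dec 16, 2023 (when the protest is served on the awardee), i.e. Dec 26, 2023; done Dec 27, 2023, after the minimum wait.
Step 4: 90 days after Dec 27, 2023 (when the protest bond is posted) is Mar 26, 2024; Dec 28, 2023 is within that limit.
Step 5: 190 days after Nov 7, 2023 (when the award decision is issued) is May 15, 2024; May 19, 2024 misses that deadline by 4 days.

Step 5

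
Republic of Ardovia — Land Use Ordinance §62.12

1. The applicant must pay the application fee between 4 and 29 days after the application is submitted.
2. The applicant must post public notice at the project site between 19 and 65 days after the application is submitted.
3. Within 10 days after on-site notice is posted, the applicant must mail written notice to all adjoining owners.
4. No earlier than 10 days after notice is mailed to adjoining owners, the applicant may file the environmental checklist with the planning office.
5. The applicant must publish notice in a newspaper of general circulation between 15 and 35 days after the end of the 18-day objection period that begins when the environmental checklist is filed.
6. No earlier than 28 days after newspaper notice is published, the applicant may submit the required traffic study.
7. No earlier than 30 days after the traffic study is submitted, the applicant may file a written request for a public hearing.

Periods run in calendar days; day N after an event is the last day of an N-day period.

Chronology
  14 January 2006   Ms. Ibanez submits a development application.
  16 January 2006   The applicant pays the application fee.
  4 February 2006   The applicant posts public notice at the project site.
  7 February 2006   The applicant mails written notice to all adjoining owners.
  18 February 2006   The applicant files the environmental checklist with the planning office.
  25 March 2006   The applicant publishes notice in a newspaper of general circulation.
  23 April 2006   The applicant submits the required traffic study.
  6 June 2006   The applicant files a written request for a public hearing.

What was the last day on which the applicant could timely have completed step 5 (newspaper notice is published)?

The environmental checklist is filed on 18 February 2006; the 18-day objection period therefore ends 8 March 2006, and step 5 runs from that date. The window is 15–35 days after 8 March 2006; it closes on 12 April 2006.

12 April 2006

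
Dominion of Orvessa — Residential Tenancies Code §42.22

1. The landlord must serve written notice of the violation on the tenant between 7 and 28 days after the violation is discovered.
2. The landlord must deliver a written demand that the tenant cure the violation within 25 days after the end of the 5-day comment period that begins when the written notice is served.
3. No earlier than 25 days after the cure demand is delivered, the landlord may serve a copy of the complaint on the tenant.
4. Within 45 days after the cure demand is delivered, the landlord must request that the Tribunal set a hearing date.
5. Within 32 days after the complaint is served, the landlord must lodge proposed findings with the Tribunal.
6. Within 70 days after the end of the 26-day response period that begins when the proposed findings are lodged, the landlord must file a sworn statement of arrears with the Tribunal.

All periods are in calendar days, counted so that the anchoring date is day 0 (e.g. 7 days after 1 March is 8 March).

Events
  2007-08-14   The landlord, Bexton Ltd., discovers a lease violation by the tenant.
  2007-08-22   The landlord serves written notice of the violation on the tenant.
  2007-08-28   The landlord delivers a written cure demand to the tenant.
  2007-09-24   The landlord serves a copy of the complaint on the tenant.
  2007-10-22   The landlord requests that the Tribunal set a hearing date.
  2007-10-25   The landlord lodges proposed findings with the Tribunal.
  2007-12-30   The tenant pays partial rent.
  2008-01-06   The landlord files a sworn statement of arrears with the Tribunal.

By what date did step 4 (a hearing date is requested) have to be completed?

Step 4 runs from 2007-08-28, when the cure demand is delivered. 45 days after 2007-08-28 is 2007-10-12.

2007-10-12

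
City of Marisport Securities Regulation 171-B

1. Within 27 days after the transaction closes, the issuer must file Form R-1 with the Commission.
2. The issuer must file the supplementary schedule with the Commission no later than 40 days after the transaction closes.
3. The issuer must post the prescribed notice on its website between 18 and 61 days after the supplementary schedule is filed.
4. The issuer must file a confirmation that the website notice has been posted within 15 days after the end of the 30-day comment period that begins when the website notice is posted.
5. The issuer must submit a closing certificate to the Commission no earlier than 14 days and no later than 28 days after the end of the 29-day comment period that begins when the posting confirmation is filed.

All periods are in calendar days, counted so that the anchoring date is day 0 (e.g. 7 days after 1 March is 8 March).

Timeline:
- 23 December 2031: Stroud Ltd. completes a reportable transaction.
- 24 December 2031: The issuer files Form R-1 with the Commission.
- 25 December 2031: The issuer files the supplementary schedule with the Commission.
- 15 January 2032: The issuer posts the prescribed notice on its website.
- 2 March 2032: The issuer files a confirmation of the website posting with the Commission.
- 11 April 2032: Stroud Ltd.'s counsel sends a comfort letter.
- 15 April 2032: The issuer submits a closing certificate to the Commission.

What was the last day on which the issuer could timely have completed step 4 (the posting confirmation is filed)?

29 February 2032

The website notice is posted on 15 January 2032; the 30-day comment period therefore ends 14 February 2032, and step 4 runs from that date. 15 days after 14 February 2032 is 29 February 2032.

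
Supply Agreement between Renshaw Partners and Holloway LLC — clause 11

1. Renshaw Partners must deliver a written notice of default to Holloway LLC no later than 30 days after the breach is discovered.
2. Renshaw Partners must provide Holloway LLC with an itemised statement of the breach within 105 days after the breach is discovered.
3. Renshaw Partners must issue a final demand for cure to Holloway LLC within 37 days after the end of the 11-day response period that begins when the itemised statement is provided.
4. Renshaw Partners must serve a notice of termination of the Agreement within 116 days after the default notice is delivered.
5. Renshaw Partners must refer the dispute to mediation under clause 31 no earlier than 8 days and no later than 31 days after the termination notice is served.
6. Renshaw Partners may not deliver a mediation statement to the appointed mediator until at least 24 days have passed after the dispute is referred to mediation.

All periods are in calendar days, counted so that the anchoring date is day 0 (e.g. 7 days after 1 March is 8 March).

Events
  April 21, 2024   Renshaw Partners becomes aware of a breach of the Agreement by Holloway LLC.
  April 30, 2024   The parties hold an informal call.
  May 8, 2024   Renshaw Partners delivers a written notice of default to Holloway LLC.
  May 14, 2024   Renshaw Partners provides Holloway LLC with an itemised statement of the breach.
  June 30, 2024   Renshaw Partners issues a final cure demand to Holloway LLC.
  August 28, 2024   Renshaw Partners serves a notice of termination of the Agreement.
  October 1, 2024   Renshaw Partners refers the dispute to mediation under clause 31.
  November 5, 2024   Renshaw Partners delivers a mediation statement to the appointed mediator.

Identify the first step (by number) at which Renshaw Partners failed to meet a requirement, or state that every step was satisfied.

Step 5

Step 1 — counting 30 days from April 21, 2024 (when the breach is discovered) gives a deadline of May 21, 2024; completed May 8, 2024, before the deadline.
Step 2 — counting 105 days from April 21, 2024 (when the breach is discovered) gives a deadline of August 4, 2024; May 14, 2024 is within that limit.
Step 3 — counting 37 days from May 25, 2024 (end of the 11-day response period, which began when the itemised statement is provided on May 14, 2024) gives a deadline of July 1, 2024; June 30, 2024 is within that limit.
Step 4 — counting 116 days from May 8, 2024 (when the default notice is delivered) gives a deadline of September 1, 2024; completed August 28, 2024, before the deadline.
Step 5 — 8 and 31 days from August 28, 2024 (when the termination notice is served) are September 5, 2024 and September 28, 2024 respectively; done October 1, 2024 — 3 days after the window closed.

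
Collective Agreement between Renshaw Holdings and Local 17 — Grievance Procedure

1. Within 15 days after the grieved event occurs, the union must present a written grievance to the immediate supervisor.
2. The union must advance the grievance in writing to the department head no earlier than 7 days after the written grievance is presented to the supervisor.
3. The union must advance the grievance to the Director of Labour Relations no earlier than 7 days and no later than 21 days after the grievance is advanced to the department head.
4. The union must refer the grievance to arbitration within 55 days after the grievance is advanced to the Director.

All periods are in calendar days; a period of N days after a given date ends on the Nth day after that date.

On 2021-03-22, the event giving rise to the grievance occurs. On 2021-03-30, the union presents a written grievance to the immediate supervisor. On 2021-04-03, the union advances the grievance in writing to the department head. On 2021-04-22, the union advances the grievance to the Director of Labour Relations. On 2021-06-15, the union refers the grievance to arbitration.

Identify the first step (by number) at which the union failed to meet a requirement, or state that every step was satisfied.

(1) due by 2021-03-22 + 15 days = 2021-04-06; done 2021-03-30 — timely.
(2) permitted from 2021-03-30 + 7 days = 2021-04-06 onward; acted on 2021-04-03, 3 days prematurely.
No need to go further; step 2 was not satisfied.

Step 2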